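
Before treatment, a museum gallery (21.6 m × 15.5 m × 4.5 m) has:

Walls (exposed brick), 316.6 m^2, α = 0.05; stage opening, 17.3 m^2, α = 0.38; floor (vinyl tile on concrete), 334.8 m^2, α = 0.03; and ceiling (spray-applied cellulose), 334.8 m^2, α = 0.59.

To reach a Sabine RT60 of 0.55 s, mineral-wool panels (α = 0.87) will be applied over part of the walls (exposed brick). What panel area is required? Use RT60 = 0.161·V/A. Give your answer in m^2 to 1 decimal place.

Equivalent absorption area: A₁ = 316.6*0.05 + 17.3*0.38 + 334.8*0.03 + 334.8*0.59 = 229.980 m^2.
V = 1506.6 m³. Target absorption A₂ = 0.161 × 1506.6 / 0.55 = 441.023 sabins.
Absorption to add: 441.023 − 229.980 = 211.043 sabins.
Each m^2 of panel replacing the walls (exposed brick) adds (0.87 − 0.05) = 0.82 sabins.
Panel area = 211.043 / 0.82 = 257.4 m^2.

257.4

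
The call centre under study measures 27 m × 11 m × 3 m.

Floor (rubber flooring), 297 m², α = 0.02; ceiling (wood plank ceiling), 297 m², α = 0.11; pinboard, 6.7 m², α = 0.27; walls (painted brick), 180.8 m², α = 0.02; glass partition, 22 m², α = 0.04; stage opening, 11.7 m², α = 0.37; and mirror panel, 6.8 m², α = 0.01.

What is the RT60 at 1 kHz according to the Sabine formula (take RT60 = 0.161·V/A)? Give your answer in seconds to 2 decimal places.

2.91 seconds

Total absorption A = 297*0.02 + 297*0.11 + 6.7*0.27 + 180.8*0.02 + 22*0.04 + 11.7*0.37 + 6.8*0.01
  = 5.940 + 32.670 + 1.809 + 3.616 + 0.880 + 4.329 + 0.068 = 49.312 m² sabins.
Volume V = 27 × 11 × 3 = 891 m³.
RT60 = 0.161 · V / A = 0.161 × 891 / 49.312 = 2.91 s.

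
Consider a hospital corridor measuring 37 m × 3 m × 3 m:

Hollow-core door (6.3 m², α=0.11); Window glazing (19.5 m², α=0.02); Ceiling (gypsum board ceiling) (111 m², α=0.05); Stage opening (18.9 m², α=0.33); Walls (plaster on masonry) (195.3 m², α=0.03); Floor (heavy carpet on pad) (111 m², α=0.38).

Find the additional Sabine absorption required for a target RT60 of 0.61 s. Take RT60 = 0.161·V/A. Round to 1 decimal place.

27.0 sabins

A₁ = Σ Sᵢαᵢ = 6.3·0.11 + 19.5·0.02 + 111·0.05 + 18.9·0.33 + 195.3·0.03 + 111·0.38 = 60.909 sabins.
Target A₂ = 0.161·333/0.61 = 87.890 sabins (V = 333 m³).
Shortfall: 87.890 − 60.909 = 27.0 sabins.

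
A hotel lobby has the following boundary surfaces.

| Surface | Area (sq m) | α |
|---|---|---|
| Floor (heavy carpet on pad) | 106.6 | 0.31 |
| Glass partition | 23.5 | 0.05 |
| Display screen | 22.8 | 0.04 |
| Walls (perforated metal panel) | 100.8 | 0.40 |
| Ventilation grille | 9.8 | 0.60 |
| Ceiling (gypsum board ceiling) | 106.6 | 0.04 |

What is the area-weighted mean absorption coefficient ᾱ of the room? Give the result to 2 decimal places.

0.23

Total surface area S = 370.1 sq m.
A = 106.6*0.31 + 23.5*0.05 + 22.8*0.04 + 100.8*0.40 + 9.8*0.60 + 106.6*0.04 = 85.597 sabins.
ᾱ = A/S = 0.23.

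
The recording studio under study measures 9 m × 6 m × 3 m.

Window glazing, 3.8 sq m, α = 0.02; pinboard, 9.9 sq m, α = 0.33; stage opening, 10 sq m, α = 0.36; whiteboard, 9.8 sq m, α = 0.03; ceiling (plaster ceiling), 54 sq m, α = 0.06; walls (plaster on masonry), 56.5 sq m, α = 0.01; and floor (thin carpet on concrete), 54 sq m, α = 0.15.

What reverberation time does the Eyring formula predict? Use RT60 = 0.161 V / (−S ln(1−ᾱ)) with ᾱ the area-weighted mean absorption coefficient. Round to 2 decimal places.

1.30 sec

S = Σ Sᵢ = 198.0 sq m.
Absorption A = 3.8×0.02 + 9.9×0.33 + 10×0.36 + 9.8×0.03 + 54×0.06 + 56.5×0.01 + 54×0.15 = 19.142 sabins.
Mean coefficient ᾱ = A/S = 0.0967.
−S·ln(1−ᾱ) = −198.0 × ln(1 − 0.0967) = 20.137.
V = 9 × 6 × 3 = 162 m³.
RT60 = 0.161 × 162 / 20.137 = 1.30 s.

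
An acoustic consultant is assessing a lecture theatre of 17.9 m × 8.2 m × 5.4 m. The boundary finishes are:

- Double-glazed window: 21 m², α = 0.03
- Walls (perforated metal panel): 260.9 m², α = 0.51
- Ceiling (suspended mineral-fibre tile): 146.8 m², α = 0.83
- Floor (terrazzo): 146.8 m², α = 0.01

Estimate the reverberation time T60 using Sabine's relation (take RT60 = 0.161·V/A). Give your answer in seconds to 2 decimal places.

0.50 sec

Total absorption A = 21*0.03 + 260.9*0.51 + 146.8*0.83 + 146.8*0.01
  = 0.630 + 133.059 + 121.844 + 1.468 = 257.001 m² sabins.
V = 17.9·8.2·5.4 = 792.612 m³.
RT60 = 0.161 · V / A = 0.161 × 792.612 / 257.001 = 0.50 s.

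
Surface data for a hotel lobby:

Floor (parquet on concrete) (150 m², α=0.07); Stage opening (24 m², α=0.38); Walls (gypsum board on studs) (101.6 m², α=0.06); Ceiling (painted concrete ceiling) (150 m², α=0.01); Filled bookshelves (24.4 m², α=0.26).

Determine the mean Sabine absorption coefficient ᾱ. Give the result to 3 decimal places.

0.075

Total surface area S = 450.0 m².
Σ(Sᵢαᵢ) = 150·0.07 + 24·0.38 + 101.6·0.06 + 150·0.01 + 24.4·0.26 = 33.560.
ᾱ = 33.560 / 450.0 = 0.075.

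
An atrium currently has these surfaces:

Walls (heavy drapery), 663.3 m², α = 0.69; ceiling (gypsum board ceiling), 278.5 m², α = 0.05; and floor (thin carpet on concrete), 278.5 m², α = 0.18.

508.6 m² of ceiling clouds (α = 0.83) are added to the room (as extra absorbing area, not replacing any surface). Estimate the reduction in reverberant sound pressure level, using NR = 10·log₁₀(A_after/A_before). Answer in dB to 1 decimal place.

A_before = Σ Sᵢαᵢ = 663.3×0.69 + 278.5×0.05 + 278.5×0.18 = 521.732 sabins.
Treatment contributes 508.6·0.83 = 422.138 sabins.
New total A_after = 943.870 sabins.
NR = 10·log₁₀(943.870/521.732) = 2.6 dB.

2.6 dB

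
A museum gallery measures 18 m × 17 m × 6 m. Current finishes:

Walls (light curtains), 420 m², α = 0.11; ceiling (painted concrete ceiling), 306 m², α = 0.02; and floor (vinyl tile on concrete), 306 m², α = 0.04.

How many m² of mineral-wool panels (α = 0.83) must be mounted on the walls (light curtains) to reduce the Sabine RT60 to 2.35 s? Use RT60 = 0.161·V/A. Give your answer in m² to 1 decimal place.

85.0

Equivalent absorption area: A₁ = 420·0.11 + 306·0.02 + 306·0.04 = 64.560 m².
V = 1836 m³. Target absorption A₂ = 0.161 × 1836 / 2.35 = 125.786 sabins.
ΔA needed = 125.786 − 64.560 = 61.226 sabins.
Net gain per m²: Δα = 0.83 − 0.11 = 0.72.
Panel area = 61.226 / 0.72 = 85.0 m².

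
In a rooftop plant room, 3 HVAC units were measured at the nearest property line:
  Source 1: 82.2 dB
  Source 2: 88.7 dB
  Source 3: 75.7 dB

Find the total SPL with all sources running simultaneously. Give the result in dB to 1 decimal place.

Sum in the linear (power) domain: Σ 10^(Lᵢ/10) = 10^(82.2/10) + 10^(88.7/10) + 10^(75.7/10) = 9.444e+08.
Back to dB: 10·log₁₀ Σ = 89.8 dB.

89.8 dB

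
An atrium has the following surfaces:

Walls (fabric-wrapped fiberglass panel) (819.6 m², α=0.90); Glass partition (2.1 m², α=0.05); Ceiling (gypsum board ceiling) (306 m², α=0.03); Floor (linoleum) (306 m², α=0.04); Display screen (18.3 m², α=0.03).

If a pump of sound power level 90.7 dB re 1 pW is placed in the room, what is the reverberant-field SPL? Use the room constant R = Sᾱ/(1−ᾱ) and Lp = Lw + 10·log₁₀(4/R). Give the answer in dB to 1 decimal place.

Σ(Sᵢαᵢ) = 819.6×0.90 + 2.1×0.05 + 306×0.03 + 306×0.04 + 18.3×0.03 = 759.714; total area S = 1452.0 m².
ᾱ = 759.714/1452.0 = 0.5232; R = Sᾱ/(1−ᾱ) = 759.714/(1−0.5232) = 1593.360 m².
Lp = Lw + 10 log₁₀(4/R) = 90.7 -26.00 = 64.7 dB.

64.7 dB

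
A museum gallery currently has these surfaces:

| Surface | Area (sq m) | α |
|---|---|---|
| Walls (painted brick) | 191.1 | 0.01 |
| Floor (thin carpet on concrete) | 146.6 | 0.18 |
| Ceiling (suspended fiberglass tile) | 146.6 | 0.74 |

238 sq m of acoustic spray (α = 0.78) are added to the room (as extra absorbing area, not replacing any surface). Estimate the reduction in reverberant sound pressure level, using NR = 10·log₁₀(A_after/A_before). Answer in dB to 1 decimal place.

3.7 dB

Total absorption A_before = 191.1*0.01 + 146.6*0.18 + 146.6*0.74
  = 1.911 + 26.388 + 108.484 = 136.783 sq m sabins.
Treatment contributes 238·0.78 = 185.640 sabins.
A_after = 136.783 + 185.640 = 322.423 sabins.
Reduction = 10 log₁₀(A_after/A_before) = 10 log₁₀(2.3572) = 3.7 dB.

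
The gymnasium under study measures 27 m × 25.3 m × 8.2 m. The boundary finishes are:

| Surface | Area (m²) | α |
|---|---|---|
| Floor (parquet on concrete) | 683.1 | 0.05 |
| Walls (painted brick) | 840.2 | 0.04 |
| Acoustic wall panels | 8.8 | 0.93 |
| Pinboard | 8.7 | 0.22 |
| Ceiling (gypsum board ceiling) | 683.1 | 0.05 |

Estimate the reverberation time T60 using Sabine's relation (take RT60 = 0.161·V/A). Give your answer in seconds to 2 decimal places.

Equivalent absorption area: A = 683.1×0.05 + 840.2×0.04 + 8.8×0.93 + 8.7×0.22 + 683.1×0.05 = 112.016 m².
Volume V = 27 × 25.3 × 8.2 = 5601.42 m³.
Sabine: RT60 = 0.161 × 5601.42 / 112.016 = 8.05 s.

8.05 seconds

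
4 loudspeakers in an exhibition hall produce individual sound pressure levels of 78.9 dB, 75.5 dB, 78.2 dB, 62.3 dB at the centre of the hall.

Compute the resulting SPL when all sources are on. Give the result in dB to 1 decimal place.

82.6 dB

Σ 10^(Lᵢ/10) = 1.809e+08.
Back to dB: 10·log₁₀ Σ = 82.6 dB.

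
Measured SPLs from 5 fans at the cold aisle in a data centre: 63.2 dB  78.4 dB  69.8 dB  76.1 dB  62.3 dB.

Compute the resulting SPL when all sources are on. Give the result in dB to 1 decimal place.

80.9 dB

Σ 10^(Lᵢ/10) = 1.233e+08.
Combined level = 10 log₁₀(1.233e+08) = 80.9 dB.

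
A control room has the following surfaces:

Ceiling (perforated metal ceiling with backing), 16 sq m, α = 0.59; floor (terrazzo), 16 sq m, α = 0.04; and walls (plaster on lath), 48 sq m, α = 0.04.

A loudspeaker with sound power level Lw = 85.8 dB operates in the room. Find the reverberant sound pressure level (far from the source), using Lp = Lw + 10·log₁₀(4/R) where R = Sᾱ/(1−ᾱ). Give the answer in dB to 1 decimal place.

80.3 dB

A = 12.000 sabins; S = 80.0 sq m.
ᾱ = 12.000/80.0 = 0.1500; R = Sᾱ/(1−ᾱ) = 12.000/(1−0.1500) = 14.118 sq m.
Lp = 85.8 + 10·log₁₀(4/14.118) = 85.8 + (-5.48) = 80.3 dB.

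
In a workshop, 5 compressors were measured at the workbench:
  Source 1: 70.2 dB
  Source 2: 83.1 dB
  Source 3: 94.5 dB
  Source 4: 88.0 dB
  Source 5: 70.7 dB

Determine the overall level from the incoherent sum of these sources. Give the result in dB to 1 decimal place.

Converting to relative power and adding: 10^(70.2/10) + 10^(83.1/10) + 10^(94.5/10) + 10^(88.0/10) + 10^(70.7/10) = 3.676e+09.
Back to dB: 10·log₁₀ Σ = 95.7 dB.

95.7 dB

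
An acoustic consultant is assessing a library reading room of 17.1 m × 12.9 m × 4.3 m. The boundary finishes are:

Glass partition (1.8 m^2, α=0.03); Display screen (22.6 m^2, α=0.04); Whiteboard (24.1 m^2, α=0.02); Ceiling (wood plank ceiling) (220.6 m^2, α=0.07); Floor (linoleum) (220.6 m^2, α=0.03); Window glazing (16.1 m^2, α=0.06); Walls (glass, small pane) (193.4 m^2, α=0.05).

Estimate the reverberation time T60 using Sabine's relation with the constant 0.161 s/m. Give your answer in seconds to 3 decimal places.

A = Σ Sᵢαᵢ = 1.8*0.03 + 22.6*0.04 + 24.1*0.02 + 220.6*0.07 + 220.6*0.03 + 16.1*0.06 + 193.4*0.05 = 34.136 sabins.
Room volume: 948.537 m³.
RT60 = 0.161 · V / A = 0.161 × 948.537 / 34.136 = 4.474 s.

4.474 s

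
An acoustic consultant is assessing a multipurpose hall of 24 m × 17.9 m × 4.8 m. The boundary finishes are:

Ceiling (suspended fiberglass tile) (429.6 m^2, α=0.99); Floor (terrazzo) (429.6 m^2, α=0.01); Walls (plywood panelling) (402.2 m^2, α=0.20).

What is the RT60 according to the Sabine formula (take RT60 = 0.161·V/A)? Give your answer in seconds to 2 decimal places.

Summing Sᵢαᵢ: 425.304 + 4.296 + 80.440 → A = 510.040 sabins.
Volume V = 24 × 17.9 × 4.8 = 2062.08 m³.
RT60 = 0.161 · V / A = 0.161 × 2062.08 / 510.040 = 0.65 s.

0.65 seconds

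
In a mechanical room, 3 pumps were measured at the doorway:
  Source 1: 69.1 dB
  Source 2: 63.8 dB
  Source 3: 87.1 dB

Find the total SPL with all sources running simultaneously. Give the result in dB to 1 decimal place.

87.2 dB

Sum in the linear (power) domain: Σ 10^(Lᵢ/10) = 10^(69.1/10) + 10^(63.8/10) + 10^(87.1/10) = 5.234e+08.
L_total = 10·log₁₀(5.234e+08) = 87.2 dB.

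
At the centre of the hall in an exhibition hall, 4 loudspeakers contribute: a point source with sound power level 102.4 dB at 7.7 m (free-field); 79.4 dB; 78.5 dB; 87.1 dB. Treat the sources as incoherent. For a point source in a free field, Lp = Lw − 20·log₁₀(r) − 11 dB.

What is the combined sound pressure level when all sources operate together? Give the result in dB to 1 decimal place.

Source at 7.7 m: Lp = 102.4 − 20·log₁₀(7.7) − 11 = 73.7 dB.
Converting to relative power and adding: 10^(73.7/10) + 10^(79.4/10) + 10^(78.5/10) + 10^(87.1/10) = 6.942e+08.
Back to dB: 10·log₁₀ Σ = 88.4 dB.

88.4 dB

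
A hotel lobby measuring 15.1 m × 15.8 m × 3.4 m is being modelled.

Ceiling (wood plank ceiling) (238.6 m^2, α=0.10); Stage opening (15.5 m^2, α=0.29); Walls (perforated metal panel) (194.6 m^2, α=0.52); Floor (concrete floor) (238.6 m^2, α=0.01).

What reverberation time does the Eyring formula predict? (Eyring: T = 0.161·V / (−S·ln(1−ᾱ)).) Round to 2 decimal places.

S = Σ Sᵢ = 687.3 m^2.
Absorption A = 238.6×0.10 + 15.5×0.29 + 194.6×0.52 + 238.6×0.01 = 131.933 sabins.
ᾱ = 131.933 / 687.3 = 0.1920.
Eyring denominator: −S ln(1−ᾱ) = 146.528.
V = 15.1 × 15.8 × 3.4 = 811.172 m³.
T = 0.161·V/[−S·ln(1−ᾱ)] = 0.161·811.172/146.528 = 0.89 s.

0.89 s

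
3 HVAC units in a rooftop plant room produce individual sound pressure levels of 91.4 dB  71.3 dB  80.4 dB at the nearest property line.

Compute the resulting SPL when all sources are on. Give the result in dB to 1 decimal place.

91.8 dB

Sum in the linear (power) domain: Σ 10^(Lᵢ/10) = 10^(91.4/10) + 10^(71.3/10) + 10^(80.4/10) = 1.504e+09.
Combined level = 10 log₁₀(1.504e+09) = 91.8 dB.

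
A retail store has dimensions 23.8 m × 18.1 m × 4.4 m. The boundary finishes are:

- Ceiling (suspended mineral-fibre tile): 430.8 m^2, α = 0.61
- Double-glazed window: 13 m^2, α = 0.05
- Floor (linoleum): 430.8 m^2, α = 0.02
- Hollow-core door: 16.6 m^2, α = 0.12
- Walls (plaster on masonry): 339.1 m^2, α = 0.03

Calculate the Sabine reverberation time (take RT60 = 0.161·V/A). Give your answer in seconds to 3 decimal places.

1.074 s

Total absorption A = 430.8*0.61 + 13*0.05 + 430.8*0.02 + 16.6*0.12 + 339.1*0.03
  = 262.788 + 0.650 + 8.616 + 1.992 + 10.173 = 284.219 m^2 sabins.
Room volume: 1895.432 m³.
Sabine: RT60 = 0.161 × 1895.432 / 284.219 = 1.074 s.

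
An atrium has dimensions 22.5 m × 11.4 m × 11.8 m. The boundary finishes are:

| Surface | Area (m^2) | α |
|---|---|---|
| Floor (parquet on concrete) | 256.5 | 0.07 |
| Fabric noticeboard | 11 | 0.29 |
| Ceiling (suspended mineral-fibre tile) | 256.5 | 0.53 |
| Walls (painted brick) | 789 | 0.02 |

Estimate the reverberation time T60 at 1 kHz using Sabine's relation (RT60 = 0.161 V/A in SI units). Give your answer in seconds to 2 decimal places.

2.82 seconds

Summing Sᵢαᵢ: 17.955 + 3.190 + 135.945 + 15.780 → A = 172.870 sabins.
Volume V = 22.5 × 11.4 × 11.8 = 3026.7 m³.
RT60 = 0.161 · V / A = 0.161 × 3026.7 / 172.870 = 2.82 s.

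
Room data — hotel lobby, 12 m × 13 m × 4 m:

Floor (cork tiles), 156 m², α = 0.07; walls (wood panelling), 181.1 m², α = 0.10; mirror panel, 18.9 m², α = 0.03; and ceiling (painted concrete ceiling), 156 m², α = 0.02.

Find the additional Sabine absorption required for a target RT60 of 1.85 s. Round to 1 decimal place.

21.6 sabins

A₁ = Σ Sᵢαᵢ = 156×0.07 + 181.1×0.10 + 18.9×0.03 + 156×0.02 = 32.717 sabins.
Target A₂ = 0.161·624/1.85 = 54.305 sabins (V = 624 m³).
Shortfall: 54.305 − 32.717 = 21.6 sabins.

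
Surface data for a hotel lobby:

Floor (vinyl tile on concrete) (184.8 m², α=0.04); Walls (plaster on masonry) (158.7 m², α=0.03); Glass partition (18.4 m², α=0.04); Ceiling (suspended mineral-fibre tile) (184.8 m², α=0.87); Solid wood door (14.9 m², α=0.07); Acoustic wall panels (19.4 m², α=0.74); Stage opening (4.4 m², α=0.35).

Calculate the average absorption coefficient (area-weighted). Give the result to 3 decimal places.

S = Σ Sᵢ = 184.8 + 158.7 + 18.4 + 184.8 + 14.9 + 19.4 + 4.4 = 585.4 m².
Σ(Sᵢαᵢ) = 184.8*0.04 + 158.7*0.03 + 18.4*0.04 + 184.8*0.87 + 14.9*0.07 + 19.4*0.74 + 4.4*0.35 = 190.604.
ᾱ = 190.604 / 585.4 = 0.326.

0.326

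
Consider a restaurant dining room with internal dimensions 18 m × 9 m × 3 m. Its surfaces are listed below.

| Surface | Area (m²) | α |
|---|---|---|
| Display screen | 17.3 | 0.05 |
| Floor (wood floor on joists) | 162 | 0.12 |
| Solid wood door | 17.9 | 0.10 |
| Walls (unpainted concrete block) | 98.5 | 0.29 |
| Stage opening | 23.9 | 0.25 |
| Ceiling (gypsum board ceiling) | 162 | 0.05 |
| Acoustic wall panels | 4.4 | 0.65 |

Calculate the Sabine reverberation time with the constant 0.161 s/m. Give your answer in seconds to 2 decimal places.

Total absorption A = 17.3·0.05 + 162·0.12 + 17.9·0.10 + 98.5·0.29 + 23.9·0.25 + 162·0.05 + 4.4·0.65
  = 0.865 + 19.440 + 1.790 + 28.565 + 5.975 + 8.100 + 2.860 = 67.595 m² sabins.
V = 18·9·3 = 486 m³.
Sabine: RT60 = 0.161 × 486 / 67.595 = 1.16 s.

1.16 sec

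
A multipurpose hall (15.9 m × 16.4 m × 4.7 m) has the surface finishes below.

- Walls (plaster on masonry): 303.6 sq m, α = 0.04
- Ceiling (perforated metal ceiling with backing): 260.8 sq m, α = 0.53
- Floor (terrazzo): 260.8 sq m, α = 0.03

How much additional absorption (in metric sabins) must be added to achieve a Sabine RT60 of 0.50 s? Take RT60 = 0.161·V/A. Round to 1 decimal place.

Summing Sᵢαᵢ: 12.144 + 138.224 + 7.824 → A₁ = 158.192 sabins.
For T = 0.50 s, need A₂ = 0.161·V/T = 0.161·1225.572/0.50 = 394.634 sabins.
ΔA = A₂ − A₁ = 394.634 − 158.192 = 236.4 sabins.

236.4 sabins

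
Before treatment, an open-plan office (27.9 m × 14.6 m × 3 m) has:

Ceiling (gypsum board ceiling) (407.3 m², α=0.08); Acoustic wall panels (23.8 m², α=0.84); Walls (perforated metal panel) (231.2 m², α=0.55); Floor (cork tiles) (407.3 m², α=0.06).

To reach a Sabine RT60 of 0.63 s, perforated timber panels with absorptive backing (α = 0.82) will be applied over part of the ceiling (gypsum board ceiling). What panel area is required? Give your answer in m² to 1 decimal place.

Total absorption A₁ = 407.3*0.08 + 23.8*0.84 + 231.2*0.55 + 407.3*0.06
  = 32.584 + 19.992 + 127.160 + 24.438 = 204.174 m² sabins.
V = 1222.02 m³. Target absorption A₂ = 0.161 × 1222.02 / 0.63 = 312.294 sabins.
ΔA needed = 312.294 − 204.174 = 108.120 sabins.
Each m² of panel replacing the ceiling (gypsum board ceiling) adds (0.82 − 0.08) = 0.74 sabins.
Panel area = 108.120 / 0.74 = 146.1 m².

146.1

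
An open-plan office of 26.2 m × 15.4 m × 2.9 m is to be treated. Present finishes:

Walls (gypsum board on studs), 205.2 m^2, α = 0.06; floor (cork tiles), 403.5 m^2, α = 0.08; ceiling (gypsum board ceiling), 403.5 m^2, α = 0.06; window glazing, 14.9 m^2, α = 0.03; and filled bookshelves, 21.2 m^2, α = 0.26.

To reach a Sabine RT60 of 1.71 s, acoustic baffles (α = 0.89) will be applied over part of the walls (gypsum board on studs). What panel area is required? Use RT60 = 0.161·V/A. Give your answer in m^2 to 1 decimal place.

42.7

A₁ = Σ Sᵢαᵢ = 205.2·0.06 + 403.5·0.08 + 403.5·0.06 + 14.9·0.03 + 21.2·0.26 = 74.761 sabins.
V = 1170.092 m³. Target absorption A₂ = 0.161 × 1170.092 / 1.71 = 110.167 sabins.
Absorption to add: 110.167 − 74.761 = 35.406 sabins.
Net gain per m^2: Δα = 0.89 − 0.06 = 0.83.
Area = ΔA/Δα = 35.406/0.83 = 42.7 m^2.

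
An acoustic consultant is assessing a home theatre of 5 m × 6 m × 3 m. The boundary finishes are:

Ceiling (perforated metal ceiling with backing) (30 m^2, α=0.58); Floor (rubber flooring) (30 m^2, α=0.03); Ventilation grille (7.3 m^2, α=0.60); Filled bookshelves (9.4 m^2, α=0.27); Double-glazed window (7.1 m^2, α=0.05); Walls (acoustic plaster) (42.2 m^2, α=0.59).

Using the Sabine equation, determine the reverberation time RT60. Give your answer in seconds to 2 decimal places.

Summing Sᵢαᵢ: 17.400 + 0.900 + 4.380 + 2.538 + 0.355 + 24.898 → A = 50.471 sabins.
Room volume: 90 m³.
T = 0.161 V/A = 0.161·90/50.471 = 0.29 s.

0.29 s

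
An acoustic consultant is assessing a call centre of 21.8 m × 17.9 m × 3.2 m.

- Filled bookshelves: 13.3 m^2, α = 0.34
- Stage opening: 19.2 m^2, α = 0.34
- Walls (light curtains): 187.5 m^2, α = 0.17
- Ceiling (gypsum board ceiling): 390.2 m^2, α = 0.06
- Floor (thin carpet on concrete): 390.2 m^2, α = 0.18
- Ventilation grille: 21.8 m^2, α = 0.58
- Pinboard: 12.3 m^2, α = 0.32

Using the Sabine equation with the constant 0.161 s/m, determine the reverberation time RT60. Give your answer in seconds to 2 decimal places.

Total absorption A = 13.3×0.34 + 19.2×0.34 + 187.5×0.17 + 390.2×0.06 + 390.2×0.18 + 21.8×0.58 + 12.3×0.32
  = 4.522 + 6.528 + 31.875 + 23.412 + 70.236 + 12.644 + 3.936 = 153.153 m^2 sabins.
Volume V = 21.8 × 17.9 × 3.2 = 1248.704 m³.
Sabine: RT60 = 0.161 × 1248.704 / 153.153 = 1.31 s.

1.31 seconds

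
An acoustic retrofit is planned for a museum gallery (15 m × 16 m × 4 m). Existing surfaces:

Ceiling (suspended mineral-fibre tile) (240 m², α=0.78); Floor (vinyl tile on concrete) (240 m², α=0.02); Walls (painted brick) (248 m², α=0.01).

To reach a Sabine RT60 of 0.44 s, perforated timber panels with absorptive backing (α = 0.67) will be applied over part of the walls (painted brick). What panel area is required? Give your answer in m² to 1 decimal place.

237.6

Summing Sᵢαᵢ: 187.200 + 4.800 + 2.480 → A₁ = 194.480 sabins.
Required A₂ = 0.161·960/0.44 = 351.273 sabins.
ΔA needed = 351.273 − 194.480 = 156.793 sabins.
Each m² of panel replacing the walls (painted brick) adds (0.67 − 0.01) = 0.66 sabins.
Panel area = 156.793 / 0.66 = 237.6 m².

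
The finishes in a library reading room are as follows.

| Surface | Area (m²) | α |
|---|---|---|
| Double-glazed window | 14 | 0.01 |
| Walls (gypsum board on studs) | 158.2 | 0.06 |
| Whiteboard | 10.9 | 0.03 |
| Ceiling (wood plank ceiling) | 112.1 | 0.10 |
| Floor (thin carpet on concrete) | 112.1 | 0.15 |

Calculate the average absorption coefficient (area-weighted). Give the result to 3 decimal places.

S = Σ Sᵢ = 14 + 158.2 + 10.9 + 112.1 + 112.1 = 407.3 m².
A = 14·0.01 + 158.2·0.06 + 10.9·0.03 + 112.1·0.10 + 112.1·0.15 = 37.984 sabins.
ᾱ = A/S = 0.093.

0.093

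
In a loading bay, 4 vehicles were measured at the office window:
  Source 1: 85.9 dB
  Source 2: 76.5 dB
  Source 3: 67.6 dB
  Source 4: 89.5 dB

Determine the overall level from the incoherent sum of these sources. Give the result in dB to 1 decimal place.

Converting to relative power and adding: 10^(85.9/10) + 10^(76.5/10) + 10^(67.6/10) + 10^(89.5/10) = 1.331e+09.
L_total = 10·log₁₀(1.331e+09) = 91.2 dB.

91.2 dB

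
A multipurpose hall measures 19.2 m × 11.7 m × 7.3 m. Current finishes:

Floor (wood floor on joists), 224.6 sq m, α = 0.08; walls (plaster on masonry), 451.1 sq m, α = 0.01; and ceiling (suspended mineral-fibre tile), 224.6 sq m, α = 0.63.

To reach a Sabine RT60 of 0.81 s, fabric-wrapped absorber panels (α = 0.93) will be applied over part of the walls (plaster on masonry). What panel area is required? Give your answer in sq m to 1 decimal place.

A₁ = Σ Sᵢαᵢ = 224.6×0.08 + 451.1×0.01 + 224.6×0.63 = 163.977 sabins.
V = 1639.872 m³. Target absorption A₂ = 0.161 × 1639.872 / 0.81 = 325.950 sabins.
Absorption to add: 325.950 − 163.977 = 161.973 sabins.
Net gain per sq m: Δα = 0.93 − 0.01 = 0.92.
Area = ΔA/Δα = 161.973/0.92 = 176.1 sq m.

176.1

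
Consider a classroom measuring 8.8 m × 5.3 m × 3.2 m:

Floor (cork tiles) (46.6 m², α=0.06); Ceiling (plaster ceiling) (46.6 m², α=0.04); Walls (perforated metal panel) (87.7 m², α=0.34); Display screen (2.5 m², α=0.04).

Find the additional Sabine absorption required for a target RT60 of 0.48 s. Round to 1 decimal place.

Equivalent absorption area: A₁ = 46.6·0.06 + 46.6·0.04 + 87.7·0.34 + 2.5·0.04 = 34.578 m².
Target A₂ = 0.161·149.248/0.48 = 50.060 sabins (V = 149.248 m³).
Shortfall: 50.060 − 34.578 = 15.5 sabins.

15.5 sabins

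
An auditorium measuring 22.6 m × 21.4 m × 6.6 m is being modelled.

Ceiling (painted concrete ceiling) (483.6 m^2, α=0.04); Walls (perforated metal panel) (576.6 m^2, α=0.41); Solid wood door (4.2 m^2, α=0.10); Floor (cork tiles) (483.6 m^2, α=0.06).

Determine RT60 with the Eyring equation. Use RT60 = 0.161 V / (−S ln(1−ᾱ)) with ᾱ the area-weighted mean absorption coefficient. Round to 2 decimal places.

S = Σ Sᵢ = 1548.0 m^2.
Σ(Sᵢαᵢ) = 483.6·0.04 + 576.6·0.41 + 4.2·0.10 + 483.6·0.06 = 285.186.
Mean coefficient ᾱ = A/S = 0.1842.
Eyring denominator: −S ln(1−ᾱ) = 315.151.
V = 22.6 × 21.4 × 6.6 = 3192.024 m³.
T = 0.161·V/[−S·ln(1−ᾱ)] = 0.161·3192.024/315.151 = 1.63 s.

1.63 s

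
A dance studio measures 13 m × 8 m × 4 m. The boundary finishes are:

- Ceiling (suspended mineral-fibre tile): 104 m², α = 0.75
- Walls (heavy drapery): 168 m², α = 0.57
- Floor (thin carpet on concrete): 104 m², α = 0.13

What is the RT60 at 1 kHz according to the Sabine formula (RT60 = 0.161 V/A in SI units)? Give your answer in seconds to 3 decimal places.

Equivalent absorption area: A = 104·0.75 + 168·0.57 + 104·0.13 = 187.280 m².
V = 13·8·4 = 416 m³.
T = 0.161 V/A = 0.161·416/187.280 = 0.358 s.

0.358 s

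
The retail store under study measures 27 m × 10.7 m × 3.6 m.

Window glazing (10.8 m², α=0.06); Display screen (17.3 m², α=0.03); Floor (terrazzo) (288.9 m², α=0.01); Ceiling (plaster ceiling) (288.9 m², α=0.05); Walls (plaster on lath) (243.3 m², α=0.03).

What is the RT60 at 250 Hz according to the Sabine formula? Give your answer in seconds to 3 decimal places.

6.490 sec

Total absorption A = 10.8*0.06 + 17.3*0.03 + 288.9*0.01 + 288.9*0.05 + 243.3*0.03
  = 0.648 + 0.519 + 2.889 + 14.445 + 7.299 = 25.800 m² sabins.
V = 27·10.7·3.6 = 1040.04 m³.
Sabine: RT60 = 0.161 × 1040.04 / 25.800 = 6.490 s.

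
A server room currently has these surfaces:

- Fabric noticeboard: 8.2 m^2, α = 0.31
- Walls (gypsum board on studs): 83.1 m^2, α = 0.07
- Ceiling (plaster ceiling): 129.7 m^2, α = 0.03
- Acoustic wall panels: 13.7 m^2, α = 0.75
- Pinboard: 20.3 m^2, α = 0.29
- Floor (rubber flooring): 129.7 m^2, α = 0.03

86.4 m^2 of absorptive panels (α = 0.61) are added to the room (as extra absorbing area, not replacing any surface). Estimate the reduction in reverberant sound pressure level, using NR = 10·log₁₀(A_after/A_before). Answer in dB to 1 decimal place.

4.2 dB

Equivalent absorption area: A_before = 8.2·0.31 + 83.1·0.07 + 129.7·0.03 + 13.7·0.75 + 20.3·0.29 + 129.7·0.03 = 32.303 m^2.
Treatment contributes 86.4·0.61 = 52.704 sabins.
A_after = 32.303 + 52.704 = 85.007 sabins.
Reduction = 10 log₁₀(A_after/A_before) = 10 log₁₀(2.6316) = 4.2 dB.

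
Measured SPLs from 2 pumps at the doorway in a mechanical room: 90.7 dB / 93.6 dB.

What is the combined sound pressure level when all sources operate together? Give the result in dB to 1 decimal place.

Converting to relative power and adding: 10^(90.7/10) + 10^(93.6/10) = 3.466e+09.
Back to dB: 10·log₁₀ Σ = 95.4 dB.

95.4 dB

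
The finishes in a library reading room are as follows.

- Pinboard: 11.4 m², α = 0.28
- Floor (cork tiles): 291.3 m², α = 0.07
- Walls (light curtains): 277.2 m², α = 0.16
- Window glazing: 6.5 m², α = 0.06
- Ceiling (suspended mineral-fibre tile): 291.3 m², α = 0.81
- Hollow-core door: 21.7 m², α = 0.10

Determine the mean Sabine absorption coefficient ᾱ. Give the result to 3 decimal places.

S = Σ Sᵢ = 11.4 + 291.3 + 277.2 + 6.5 + 291.3 + 21.7 = 899.4 m².
A = 11.4*0.28 + 291.3*0.07 + 277.2*0.16 + 6.5*0.06 + 291.3*0.81 + 21.7*0.10 = 306.448 sabins.
ᾱ = 306.448 / 899.4 = 0.341.

0.341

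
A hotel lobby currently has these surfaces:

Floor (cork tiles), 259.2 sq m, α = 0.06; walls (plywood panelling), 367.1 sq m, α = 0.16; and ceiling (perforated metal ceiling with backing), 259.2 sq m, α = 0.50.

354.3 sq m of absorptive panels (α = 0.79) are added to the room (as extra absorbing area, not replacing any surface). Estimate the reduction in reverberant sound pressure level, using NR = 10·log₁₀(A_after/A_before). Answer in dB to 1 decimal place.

Summing Sᵢαᵢ: 15.552 + 58.736 + 129.600 → A_before = 203.888 sabins.
Treatment contributes 354.3·0.79 = 279.897 sabins.
A_after = 203.888 + 279.897 = 483.785 sabins.
NR = 10·log₁₀(483.785/203.888) = 3.8 dB.

3.8 dB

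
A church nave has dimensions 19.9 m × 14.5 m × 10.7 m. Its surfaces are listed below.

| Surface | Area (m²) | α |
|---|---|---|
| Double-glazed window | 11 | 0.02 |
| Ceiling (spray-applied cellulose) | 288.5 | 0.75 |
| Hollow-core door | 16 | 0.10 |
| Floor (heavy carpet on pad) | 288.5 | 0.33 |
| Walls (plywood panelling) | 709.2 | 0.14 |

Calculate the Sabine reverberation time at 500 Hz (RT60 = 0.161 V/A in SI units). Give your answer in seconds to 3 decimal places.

Summing Sᵢαᵢ: 0.220 + 216.375 + 1.600 + 95.205 + 99.288 → A = 412.688 sabins.
Room volume: 3087.485 m³.
T = 0.161 V/A = 0.161·3087.485/412.688 = 1.205 s.

1.205 sec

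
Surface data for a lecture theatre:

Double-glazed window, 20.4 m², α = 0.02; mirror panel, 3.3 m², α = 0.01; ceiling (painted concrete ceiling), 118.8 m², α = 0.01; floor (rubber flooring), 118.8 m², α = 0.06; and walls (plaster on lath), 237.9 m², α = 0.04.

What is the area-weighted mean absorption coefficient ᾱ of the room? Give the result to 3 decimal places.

S = Σ Sᵢ = 20.4 + 3.3 + 118.8 + 118.8 + 237.9 = 499.2 m².
A = 20.4*0.02 + 3.3*0.01 + 118.8*0.01 + 118.8*0.06 + 237.9*0.04 = 18.273 sabins.
ᾱ = 18.273 / 499.2 = 0.037.

0.037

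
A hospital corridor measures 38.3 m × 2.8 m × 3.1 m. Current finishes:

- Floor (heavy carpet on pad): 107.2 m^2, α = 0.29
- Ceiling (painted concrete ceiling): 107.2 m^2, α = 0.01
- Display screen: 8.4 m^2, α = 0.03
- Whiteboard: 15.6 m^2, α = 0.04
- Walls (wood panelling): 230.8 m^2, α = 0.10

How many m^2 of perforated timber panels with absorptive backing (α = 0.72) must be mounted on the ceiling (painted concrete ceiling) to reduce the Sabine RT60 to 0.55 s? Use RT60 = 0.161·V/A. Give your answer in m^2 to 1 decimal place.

Equivalent absorption area: A₁ = 107.2·0.29 + 107.2·0.01 + 8.4·0.03 + 15.6·0.04 + 230.8·0.10 = 56.116 m^2.
V = 332.444 m³. Target absorption A₂ = 0.161 × 332.444 / 0.55 = 97.315 sabins.
ΔA needed = 97.315 − 56.116 = 41.199 sabins.
Each m^2 of panel replacing the ceiling (painted concrete ceiling) adds (0.72 − 0.01) = 0.71 sabins.
Area = ΔA/Δα = 41.199/0.71 = 58.0 m^2.

58.0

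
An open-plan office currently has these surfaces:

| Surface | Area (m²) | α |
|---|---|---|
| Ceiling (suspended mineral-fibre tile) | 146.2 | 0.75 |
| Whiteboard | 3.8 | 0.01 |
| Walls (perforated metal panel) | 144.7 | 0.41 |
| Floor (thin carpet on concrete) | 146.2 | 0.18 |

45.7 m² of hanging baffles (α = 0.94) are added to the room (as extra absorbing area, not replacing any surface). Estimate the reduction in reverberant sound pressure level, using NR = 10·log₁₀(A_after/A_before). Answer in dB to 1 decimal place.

0.9 dB

Summing Sᵢαᵢ: 109.650 + 0.038 + 59.327 + 26.316 → A_before = 195.331 sabins.
Treatment contributes 45.7·0.94 = 42.958 sabins.
A_after = 195.331 + 42.958 = 238.289 sabins.
Reduction = 10 log₁₀(A_after/A_before) = 10 log₁₀(1.2199) = 0.9 dB.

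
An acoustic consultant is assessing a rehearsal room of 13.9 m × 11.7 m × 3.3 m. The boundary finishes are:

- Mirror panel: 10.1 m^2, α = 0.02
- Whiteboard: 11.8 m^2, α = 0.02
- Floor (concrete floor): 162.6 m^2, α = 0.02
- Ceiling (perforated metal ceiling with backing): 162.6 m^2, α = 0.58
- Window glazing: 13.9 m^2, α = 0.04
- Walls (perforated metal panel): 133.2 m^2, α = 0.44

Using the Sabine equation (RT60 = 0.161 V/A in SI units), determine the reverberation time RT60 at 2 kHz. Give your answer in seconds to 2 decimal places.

Equivalent absorption area: A = 10.1·0.02 + 11.8·0.02 + 162.6·0.02 + 162.6·0.58 + 13.9·0.04 + 133.2·0.44 = 157.162 m^2.
Volume V = 13.9 × 11.7 × 3.3 = 536.679 m³.
RT60 = 0.161 · V / A = 0.161 × 536.679 / 157.162 = 0.55 s.

0.55 seconds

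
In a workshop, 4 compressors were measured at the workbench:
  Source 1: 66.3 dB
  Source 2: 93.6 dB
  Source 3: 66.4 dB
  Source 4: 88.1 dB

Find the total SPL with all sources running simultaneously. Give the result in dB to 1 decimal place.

94.7 dB

Converting to relative power and adding: 10^(66.3/10) + 10^(93.6/10) + 10^(66.4/10) + 10^(88.1/10) = 2.945e+09.
Combined level = 10 log₁₀(2.945e+09) = 94.7 dB.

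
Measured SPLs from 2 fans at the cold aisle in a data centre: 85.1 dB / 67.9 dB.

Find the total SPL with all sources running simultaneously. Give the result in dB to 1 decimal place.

85.2 dB

Converting to relative power and adding: 10^(85.1/10) + 10^(67.9/10) = 3.298e+08.
Back to dB: 10·log₁₀ Σ = 85.2 dB.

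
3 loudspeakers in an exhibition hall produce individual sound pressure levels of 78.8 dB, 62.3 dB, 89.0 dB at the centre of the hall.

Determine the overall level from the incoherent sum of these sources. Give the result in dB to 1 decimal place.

89.4 dB

Σ 10^(Lᵢ/10) = 8.719e+08.
L_total = 10·log₁₀(8.719e+08) = 89.4 dB.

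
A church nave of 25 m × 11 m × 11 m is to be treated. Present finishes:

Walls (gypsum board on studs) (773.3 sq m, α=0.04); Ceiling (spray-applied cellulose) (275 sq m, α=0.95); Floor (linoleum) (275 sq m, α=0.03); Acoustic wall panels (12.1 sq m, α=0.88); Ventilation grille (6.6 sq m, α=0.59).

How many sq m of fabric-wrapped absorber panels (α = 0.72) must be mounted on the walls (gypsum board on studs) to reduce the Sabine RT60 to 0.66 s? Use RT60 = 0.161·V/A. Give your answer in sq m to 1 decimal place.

622.0

Total absorption A₁ = 773.3*0.04 + 275*0.95 + 275*0.03 + 12.1*0.88 + 6.6*0.59
  = 30.932 + 261.250 + 8.250 + 10.648 + 3.894 = 314.974 sq m sabins.
Required A₂ = 0.161·3025/0.66 = 737.917 sabins.
Absorption to add: 737.917 − 314.974 = 422.943 sabins.
Each sq m of panel replacing the walls (gypsum board on studs) adds (0.72 − 0.04) = 0.68 sabins.
Area = ΔA/Δα = 422.943/0.68 = 622.0 sq m.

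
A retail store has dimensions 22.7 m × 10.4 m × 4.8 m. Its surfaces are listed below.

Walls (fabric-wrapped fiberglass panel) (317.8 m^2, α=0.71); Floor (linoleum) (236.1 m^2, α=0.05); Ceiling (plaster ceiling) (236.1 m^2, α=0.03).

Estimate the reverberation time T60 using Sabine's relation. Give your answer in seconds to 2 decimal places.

0.75 seconds

Total absorption A = 317.8*0.71 + 236.1*0.05 + 236.1*0.03
  = 225.638 + 11.805 + 7.083 = 244.526 m^2 sabins.
Room volume: 1133.184 m³.
Sabine: RT60 = 0.161 × 1133.184 / 244.526 = 0.75 s.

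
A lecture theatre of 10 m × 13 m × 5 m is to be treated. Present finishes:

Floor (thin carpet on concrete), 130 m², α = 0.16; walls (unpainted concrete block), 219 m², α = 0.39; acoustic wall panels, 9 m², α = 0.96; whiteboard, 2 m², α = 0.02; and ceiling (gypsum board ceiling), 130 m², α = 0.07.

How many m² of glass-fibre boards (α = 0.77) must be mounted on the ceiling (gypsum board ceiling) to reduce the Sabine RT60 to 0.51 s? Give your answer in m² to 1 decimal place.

Summing Sᵢαᵢ: 20.800 + 85.410 + 8.640 + 0.040 + 9.100 → A₁ = 123.990 sabins.
Required A₂ = 0.161·650/0.51 = 205.196 sabins.
Absorption to add: 205.196 − 123.990 = 81.206 sabins.
Each m² of panel replacing the ceiling (gypsum board ceiling) adds (0.77 − 0.07) = 0.70 sabins.
Area = ΔA/Δα = 81.206/0.70 = 116.0 m².

116.0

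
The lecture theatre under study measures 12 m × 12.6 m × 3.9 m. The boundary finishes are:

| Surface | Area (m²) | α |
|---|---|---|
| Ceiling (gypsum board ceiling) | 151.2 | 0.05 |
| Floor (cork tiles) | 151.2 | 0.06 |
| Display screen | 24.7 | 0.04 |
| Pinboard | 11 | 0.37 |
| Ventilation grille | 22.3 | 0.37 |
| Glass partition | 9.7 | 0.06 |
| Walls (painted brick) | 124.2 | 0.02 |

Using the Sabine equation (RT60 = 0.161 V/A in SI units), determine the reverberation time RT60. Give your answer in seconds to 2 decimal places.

A = Σ Sᵢαᵢ = 151.2·0.05 + 151.2·0.06 + 24.7·0.04 + 11·0.37 + 22.3·0.37 + 9.7·0.06 + 124.2·0.02 = 33.007 sabins.
Room volume: 589.68 m³.
RT60 = 0.161 · V / A = 0.161 × 589.68 / 33.007 = 2.88 s.

2.88 seconds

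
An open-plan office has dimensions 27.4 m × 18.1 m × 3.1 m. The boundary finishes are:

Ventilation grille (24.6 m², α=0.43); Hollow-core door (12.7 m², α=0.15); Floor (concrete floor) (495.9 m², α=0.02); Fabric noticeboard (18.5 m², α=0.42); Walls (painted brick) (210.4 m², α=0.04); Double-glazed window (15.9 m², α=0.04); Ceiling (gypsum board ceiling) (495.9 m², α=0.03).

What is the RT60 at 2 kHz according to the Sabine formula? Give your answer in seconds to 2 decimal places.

4.58 seconds

A = Σ Sᵢαᵢ = 24.6*0.43 + 12.7*0.15 + 495.9*0.02 + 18.5*0.42 + 210.4*0.04 + 15.9*0.04 + 495.9*0.03 = 54.100 sabins.
V = 27.4·18.1·3.1 = 1537.414 m³.
T = 0.161 V/A = 0.161·1537.414/54.100 = 4.58 s.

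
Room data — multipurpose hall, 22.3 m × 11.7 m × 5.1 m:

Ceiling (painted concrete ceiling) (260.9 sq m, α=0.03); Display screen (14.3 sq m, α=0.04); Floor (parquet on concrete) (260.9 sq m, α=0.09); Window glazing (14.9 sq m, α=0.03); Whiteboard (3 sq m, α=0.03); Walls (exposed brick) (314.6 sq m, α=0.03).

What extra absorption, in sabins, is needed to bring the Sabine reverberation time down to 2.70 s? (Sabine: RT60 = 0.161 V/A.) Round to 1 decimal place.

37.5 sabins

Summing Sᵢαᵢ: 7.827 + 0.572 + 23.481 + 0.447 + 0.090 + 9.438 → A₁ = 41.855 sabins.
For T = 2.70 s, need A₂ = 0.161·V/T = 0.161·1330.641/2.70 = 79.346 sabins.
ΔA = A₂ − A₁ = 79.346 − 41.855 = 37.5 sabins.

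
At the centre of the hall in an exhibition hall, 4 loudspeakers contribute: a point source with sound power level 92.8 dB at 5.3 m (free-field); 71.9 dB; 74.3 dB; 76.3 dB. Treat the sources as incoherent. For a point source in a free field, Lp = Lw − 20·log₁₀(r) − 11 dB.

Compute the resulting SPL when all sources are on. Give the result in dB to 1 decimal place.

79.6 dB

Source at 5.3 m: Lp = 92.8 − 20·log₁₀(5.3) − 11 = 67.3 dB.
Sum in the linear (power) domain: Σ 10^(Lᵢ/10) = 10^(67.3/10) + 10^(71.9/10) + 10^(74.3/10) + 10^(76.3/10) = 9.043e+07.
Back to dB: 10·log₁₀ Σ = 79.6 dB.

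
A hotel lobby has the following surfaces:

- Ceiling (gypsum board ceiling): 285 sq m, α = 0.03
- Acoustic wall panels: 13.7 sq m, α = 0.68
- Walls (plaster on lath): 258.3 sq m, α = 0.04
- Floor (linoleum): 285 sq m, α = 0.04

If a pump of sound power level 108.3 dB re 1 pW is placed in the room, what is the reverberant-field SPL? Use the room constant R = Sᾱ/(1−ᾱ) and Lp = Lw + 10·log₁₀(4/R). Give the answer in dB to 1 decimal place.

98.1 dB

Σ(Sᵢαᵢ) = 285·0.03 + 13.7·0.68 + 258.3·0.04 + 285·0.04 = 39.598; total area S = 842.0 sq m.
ᾱ = 39.598/842.0 = 0.0470; R = Sᾱ/(1−ᾱ) = 39.598/(1−0.0470) = 41.551 sq m.
Lp = 108.3 + 10·log₁₀(4/41.551) = 108.3 + (-10.17) = 98.1 dB.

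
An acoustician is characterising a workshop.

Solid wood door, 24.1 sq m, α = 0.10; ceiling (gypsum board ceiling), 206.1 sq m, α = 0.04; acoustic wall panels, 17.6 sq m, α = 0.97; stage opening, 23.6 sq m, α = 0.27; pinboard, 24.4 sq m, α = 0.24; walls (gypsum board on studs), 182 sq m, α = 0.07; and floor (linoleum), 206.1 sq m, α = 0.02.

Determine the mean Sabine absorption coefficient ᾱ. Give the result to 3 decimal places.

0.083

S = Σ Sᵢ = 24.1 + 206.1 + 17.6 + 23.6 + 24.4 + 182 + 206.1 = 683.9 sq m.
A = 24.1*0.10 + 206.1*0.04 + 17.6*0.97 + 23.6*0.27 + 24.4*0.24 + 182*0.07 + 206.1*0.02 = 56.816 sabins.
ᾱ = 56.816 / 683.9 = 0.083.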